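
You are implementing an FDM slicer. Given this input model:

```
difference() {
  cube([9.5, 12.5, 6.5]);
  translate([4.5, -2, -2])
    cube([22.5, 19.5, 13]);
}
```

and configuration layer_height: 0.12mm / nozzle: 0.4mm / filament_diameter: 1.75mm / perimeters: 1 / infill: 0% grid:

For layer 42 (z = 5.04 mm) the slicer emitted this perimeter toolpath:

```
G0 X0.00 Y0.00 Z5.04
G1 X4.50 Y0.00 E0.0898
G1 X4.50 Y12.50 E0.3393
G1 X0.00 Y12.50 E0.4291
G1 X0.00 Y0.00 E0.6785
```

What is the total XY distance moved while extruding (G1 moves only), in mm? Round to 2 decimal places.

Sum the Euclidean lengths of each G1 segment: total = 34.00 mm.

34.00 mm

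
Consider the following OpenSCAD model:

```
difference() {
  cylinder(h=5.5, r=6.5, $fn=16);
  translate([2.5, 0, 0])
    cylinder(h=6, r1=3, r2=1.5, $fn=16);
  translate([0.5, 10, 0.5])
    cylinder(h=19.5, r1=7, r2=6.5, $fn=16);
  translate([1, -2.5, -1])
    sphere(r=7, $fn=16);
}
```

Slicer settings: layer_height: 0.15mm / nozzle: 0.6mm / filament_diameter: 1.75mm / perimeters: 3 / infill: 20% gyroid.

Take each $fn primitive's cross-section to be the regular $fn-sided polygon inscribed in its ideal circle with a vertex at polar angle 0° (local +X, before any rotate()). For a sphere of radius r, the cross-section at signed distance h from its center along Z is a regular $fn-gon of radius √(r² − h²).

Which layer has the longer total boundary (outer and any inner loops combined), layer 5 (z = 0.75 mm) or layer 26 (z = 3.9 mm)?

Layer 5 (z = 0.75): the r=6.5 cylinder gives a regular 16-gon of circumradius 6.5 (constant along its height) (perimeter = 2·16·6.500·sin(180°/16) = 40.58 mm); the cone at (2.5, 0): at t=0.125 of its height the radius interpolates to r₁+(r₂−r₁)t = 2.812, giving a regular 16-gon of that circumradius (perimeter = 2·16·2.812·sin(180°/16) = 17.56 mm); the cone at (0.5, 10) contributes a regular 16-gon of circumradius 6.994 (interpolated between r1=7 and r2=6.5 at t=0.013) (perimeter = 2·16·6.994·sin(180°/16) = 43.66 mm); the r=7 sphere at (1, -2.5) contributes a regular 16-gon of circumradius √(7²−1.75²) = 6.778 (perimeter = 2·16·6.778·sin(180°/16) = 42.31 mm); Taking the first minus the rest: starting from the r=6.5 cylinder, the cone at (2.5, 0) lies wholly inside it (removes its full 24.22 mm² and its 17.56 mm outline becomes a hole wall); the cone at (0.5, 10) partially overlaps it — only the 19.85 mm² overlap (of its 149.74 mm²) is removed, clipping the outline; the r=7 sphere at (1, -2.5) partially overlaps it — only the 71.65 mm² overlap (of its 140.64 mm²) is removed, clipping the outline — boundary = 27.12 mm. So its perimeter = 27.12 mm. Layer 26 (z = 3.9): the cylinder: section is a regular 16-gon, circumradius r=6.5 (perimeter = 2·16·6.500·sin(180°/16) = 40.58 mm); the cone at (2.5, 0) (r1=3→r2=1.5) has section circumradius 2.025 here — a regular 16-gon (perimeter = 2·16·2.025·sin(180°/16) = 12.64 mm); the cone at (0.5, 10): at t=0.174 of its height the radius interpolates to r₁+(r₂−r₁)t = 6.913, giving a regular 16-gon of that circumradius (perimeter = 2·16·6.913·sin(180°/16) = 43.16 mm); the sphere at (1, -2.5): section is a regular 16-gon, circumradius = √(r²−h²) = √(7²−4.9²) = 4.999 (perimeter = 2·16·4.999·sin(180°/16) = 31.21 mm); After the difference (first − rest): starting from the r=6.5 cylinder, the cone at (2.5, 0) lies wholly inside it (removes its full 12.55 mm² and its 12.64 mm outline becomes a hole wall); the cone at (0.5, 10) partially overlaps it — only the 19.09 mm² overlap (of its 146.30 mm²) is removed, clipping the outline; the r=7 sphere at (1, -2.5) partially overlaps it — only the 55.22 mm² overlap (of its 76.51 mm²) is removed, clipping the outline — boundary = 49.61 mm. So its perimeter = 49.61 mm. Layer 26 is larger (49.61 vs 27.12 mm).

layer 26 (z = 3.9 mm)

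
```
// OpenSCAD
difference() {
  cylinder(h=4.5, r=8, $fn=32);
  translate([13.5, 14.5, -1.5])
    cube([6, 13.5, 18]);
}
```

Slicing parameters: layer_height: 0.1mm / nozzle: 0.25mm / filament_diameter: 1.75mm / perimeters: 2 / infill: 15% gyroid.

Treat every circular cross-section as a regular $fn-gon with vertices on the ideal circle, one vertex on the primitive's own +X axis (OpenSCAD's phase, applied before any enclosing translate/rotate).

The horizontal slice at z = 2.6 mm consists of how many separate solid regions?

At z = 2.6 mm: the r=8 cylinder contributes a regular 32-gon of circumradius 8; the cube at (13.5, 14.5) is present — its section is the full 6×13.5 rectangle; Subtracting the remaining from the first: starting from the r=8 cylinder, the 6×13.5 cube at (13.5, 14.5) misses the remaining region (no effect) — 1 connected region. The result has 1 disconnected region.

1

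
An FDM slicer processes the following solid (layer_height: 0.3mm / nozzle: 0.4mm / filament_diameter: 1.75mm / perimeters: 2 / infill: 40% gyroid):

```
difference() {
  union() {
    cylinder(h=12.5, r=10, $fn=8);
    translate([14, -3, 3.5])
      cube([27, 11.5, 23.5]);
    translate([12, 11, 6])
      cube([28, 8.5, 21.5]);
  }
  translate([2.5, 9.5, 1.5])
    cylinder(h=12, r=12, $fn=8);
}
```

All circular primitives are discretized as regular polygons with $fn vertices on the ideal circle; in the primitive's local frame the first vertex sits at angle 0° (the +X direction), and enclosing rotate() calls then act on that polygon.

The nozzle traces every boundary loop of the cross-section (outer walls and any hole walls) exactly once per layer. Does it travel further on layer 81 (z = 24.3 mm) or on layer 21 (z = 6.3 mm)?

layer 21 (z = 6.3 mm)

Layer 81 (z = 24.3): the cylinder does not reach this height (z outside [0, 12.5]); the 27×11.5 cube at (14, -3) contributes its full rectangle (perimeter 77.00 mm); the cube at (12, 11) is present — its section is the full 28×8.5 rectangle (perimeter 73.00 mm); Merging all regions: the 2 present regions are separate (no shared area or edge), so areas and boundary lengths simply add and each stays a separate island — boundary = 150.00 mm; the cylinder at (2.5, 9.5) is not intersected at this z (z outside [1.5, 13.5]); Subtracting the remaining from the first: none of the subtracted shapes is present at this height, so the result so far is unchanged — boundary = 150.00 mm. So its perimeter = 150.00 mm. Layer 21 (z = 6.3): the r=10 cylinder gives a regular 8-gon of circumradius 10 (constant along its height) (perimeter = 2·8·10.000·sin(180°/8) = 61.23 mm); the 27×11.5 cube at (14, -3) contributes its full rectangle (perimeter 77.00 mm); the cube at (12, 11) is present — its section is the full 28×8.5 rectangle (perimeter 73.00 mm); Combining (union): the 3 present regions are separate (no shared area or edge), so areas and boundary lengths simply add and each stays a separate island — boundary = 211.23 mm; the cylinder at (2.5, 9.5): section is a regular 8-gon, circumradius r=12 (perimeter = 2·8·12.000·sin(180°/8) = 73.48 mm); Subtracting the remaining from the first: starting from the result so far, the r=12 cylinder at (2.5, 9.5) partially overlaps it — only the 147.50 mm² overlap (of its 407.29 mm²) is removed, clipping the outline — boundary = 207.16 mm. So its perimeter = 207.16 mm. Layer 21 is larger (207.16 vs 150.00 mm).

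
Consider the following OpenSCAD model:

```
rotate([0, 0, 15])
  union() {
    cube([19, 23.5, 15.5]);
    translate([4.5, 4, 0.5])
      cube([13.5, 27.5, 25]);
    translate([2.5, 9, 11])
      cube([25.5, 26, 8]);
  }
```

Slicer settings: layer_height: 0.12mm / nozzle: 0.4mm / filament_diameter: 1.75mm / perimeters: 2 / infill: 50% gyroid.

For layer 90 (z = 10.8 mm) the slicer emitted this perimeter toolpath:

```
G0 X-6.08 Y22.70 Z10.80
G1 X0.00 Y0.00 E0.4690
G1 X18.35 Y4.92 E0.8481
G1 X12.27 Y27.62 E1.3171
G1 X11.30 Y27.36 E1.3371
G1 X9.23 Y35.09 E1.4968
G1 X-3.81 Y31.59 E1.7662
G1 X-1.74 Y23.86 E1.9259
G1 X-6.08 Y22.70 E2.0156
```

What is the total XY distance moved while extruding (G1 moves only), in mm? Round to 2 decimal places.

Sum the Euclidean lengths of each G1 segment: total = 101.00 mm.

101.00 mm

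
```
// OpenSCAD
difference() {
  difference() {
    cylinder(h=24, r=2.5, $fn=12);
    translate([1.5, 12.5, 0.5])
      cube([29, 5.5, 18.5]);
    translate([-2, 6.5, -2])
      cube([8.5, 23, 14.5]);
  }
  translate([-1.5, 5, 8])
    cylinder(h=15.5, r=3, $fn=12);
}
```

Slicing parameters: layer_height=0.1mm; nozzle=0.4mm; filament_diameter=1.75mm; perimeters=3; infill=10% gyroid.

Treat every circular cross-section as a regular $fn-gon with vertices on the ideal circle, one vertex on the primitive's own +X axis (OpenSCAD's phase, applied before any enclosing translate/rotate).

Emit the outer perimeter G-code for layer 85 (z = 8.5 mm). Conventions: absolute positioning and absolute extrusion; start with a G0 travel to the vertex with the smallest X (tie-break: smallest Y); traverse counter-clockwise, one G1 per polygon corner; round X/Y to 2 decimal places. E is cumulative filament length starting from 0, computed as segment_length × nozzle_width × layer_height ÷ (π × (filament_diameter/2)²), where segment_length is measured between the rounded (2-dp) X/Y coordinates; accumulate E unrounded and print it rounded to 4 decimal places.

At z = 8.5 mm: the r=2.5 cylinder gives a regular 12-gon of circumradius 2.5 (constant along its height); the cube at (1.5, 12.5) (footprint 29×5.5) is included at this height; the cube at (-2, 6.5) is present — its section is the full 8.5×23 rectangle; Subtracting the remaining from the first: starting from the r=2.5 cylinder, the 29×5.5 cube at (1.5, 12.5) misses the remaining region (no effect); the 8.5×23 cube at (-2, 6.5) misses the remaining region (no effect) — 1 connected region; the r=3 cylinder at (-1.5, 5) gives a regular 12-gon of circumradius 3 (constant along its height); Subtracting the remaining from the first: starting from the result so far, the r=3 cylinder at (-1.5, 5) partially overlaps it — only the 0.13 mm² overlap (of its 27.00 mm²) is removed, clipping the outline — 1 connected region. The outline is a single polygon with 13 vertices. Extrusion per mm of travel: 0.4 × 0.1 / (π × 0.875²) = 0.016630. Accumulating E over each segment gives final E = 0.2581.

G0 X-2.50 Y0.00 Z8.50
G1 X-2.17 Y-1.25 E0.0215
G1 X-1.25 Y-2.17 E0.0431
G1 X0.00 Y-2.50 E0.0646
G1 X1.25 Y-2.17 E0.0861
G1 X2.17 Y-1.25 E0.1078
G1 X2.50 Y0.00 E0.1293
G1 X2.17 Y1.25 E0.1508
G1 X1.25 Y2.17 E0.1724
G1 X0.08 Y2.48 E0.1925
G1 X0.00 Y2.40 E0.1944
G1 X-1.38 Y2.03 E0.2182
G1 X-2.17 Y1.25 E0.2366
G1 X-2.50 Y0.00 E0.2581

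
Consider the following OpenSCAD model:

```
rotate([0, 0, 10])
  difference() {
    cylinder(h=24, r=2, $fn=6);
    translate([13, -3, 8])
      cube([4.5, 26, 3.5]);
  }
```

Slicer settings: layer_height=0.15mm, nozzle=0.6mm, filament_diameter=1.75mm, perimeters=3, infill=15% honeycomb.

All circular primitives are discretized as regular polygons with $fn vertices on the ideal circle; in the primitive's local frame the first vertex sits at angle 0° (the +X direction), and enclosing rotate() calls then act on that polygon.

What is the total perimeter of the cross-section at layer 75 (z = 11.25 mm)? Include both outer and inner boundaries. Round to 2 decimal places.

12.00 mm

At z = 11.25 mm: the cylinder: section is a regular 6-gon, circumradius r=2 (perimeter = 2·6·2.000·sin(180°/6) = 12.00 mm); the cube at (13, -3) (footprint 4.5×26) is included at this height (perimeter 61.00 mm); After the difference (first − rest): starting from the r=2 cylinder, the 4.5×26 cube at (13, -3) misses the remaining region (no effect) — boundary = 12.00 mm; (rotated 10° about Z; rotation is an isometry so areas/perimeters/island counts are preserved). Overall, the cross-section is a single solid region. Total boundary length (outer) = 12.00 mm.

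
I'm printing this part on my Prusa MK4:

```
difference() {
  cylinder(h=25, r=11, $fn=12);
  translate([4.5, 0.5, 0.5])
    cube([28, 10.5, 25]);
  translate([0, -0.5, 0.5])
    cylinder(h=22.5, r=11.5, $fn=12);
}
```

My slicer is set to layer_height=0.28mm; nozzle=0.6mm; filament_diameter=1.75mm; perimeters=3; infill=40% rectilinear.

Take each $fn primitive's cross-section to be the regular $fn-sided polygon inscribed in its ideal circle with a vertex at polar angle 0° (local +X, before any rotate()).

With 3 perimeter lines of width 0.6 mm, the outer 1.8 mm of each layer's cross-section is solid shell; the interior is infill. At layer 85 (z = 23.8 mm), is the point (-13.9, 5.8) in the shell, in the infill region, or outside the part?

At z = 23.8 mm: the r=11 cylinder contributes a regular 12-gon of circumradius 11; the 28×10.5 cube at (4.5, 0.5) contributes its full rectangle; the cylinder at (0, -0.5) is absent (z outside [0.5, 23]); Subtracting the remaining from the first: starting from the r=11 cylinder, the 28×10.5 cube at (4.5, 0.5) partially overlaps it — only the 40.75 mm² overlap (of its 294.00 mm²) is removed, clipping the outline — 1 connected region. Overall, the cross-section is a single solid region. The nearest boundary edge runs (-11.00, 0.00)→(-9.53, 5.50); distance from the point to it = 4.30 mm. The point is not inside any of the regions above, so it lies outside the cross-section (4.30 mm from the nearest boundary).

outside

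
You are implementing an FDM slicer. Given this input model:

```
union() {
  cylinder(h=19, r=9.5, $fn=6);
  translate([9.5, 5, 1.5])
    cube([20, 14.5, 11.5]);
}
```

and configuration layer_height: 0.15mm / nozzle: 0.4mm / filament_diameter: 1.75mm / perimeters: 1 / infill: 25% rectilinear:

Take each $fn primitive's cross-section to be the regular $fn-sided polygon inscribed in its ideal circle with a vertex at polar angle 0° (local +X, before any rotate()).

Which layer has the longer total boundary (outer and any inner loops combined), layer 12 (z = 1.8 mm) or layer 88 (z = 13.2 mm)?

Layer 12 (z = 1.8): the r=9.5 cylinder contributes a regular 6-gon of circumradius 9.5 (perimeter = 2·6·9.500·sin(180°/6) = 57.00 mm); the 20×14.5 cube at (9.5, 5) contributes its full rectangle (perimeter 69.00 mm); Taking the union: the 2 present regions are separate (no shared area or edge), so areas and boundary lengths simply add and each stays a separate island — boundary = 126.00 mm. So its perimeter = 126.00 mm. Layer 88 (z = 13.2): the cylinder: section is a regular 6-gon, circumradius r=9.5 (perimeter = 2·6·9.500·sin(180°/6) = 57.00 mm); the cube at (9.5, 5) does not reach this height (z outside [1.5, 13]); Taking the union: only the r=9.5 cylinder is present, so the union is just that shape — boundary = 57.00 mm. So its perimeter = 57.00 mm. Layer 12 is larger (126.00 vs 57.00 mm).

layer 12 (z = 1.8 mm)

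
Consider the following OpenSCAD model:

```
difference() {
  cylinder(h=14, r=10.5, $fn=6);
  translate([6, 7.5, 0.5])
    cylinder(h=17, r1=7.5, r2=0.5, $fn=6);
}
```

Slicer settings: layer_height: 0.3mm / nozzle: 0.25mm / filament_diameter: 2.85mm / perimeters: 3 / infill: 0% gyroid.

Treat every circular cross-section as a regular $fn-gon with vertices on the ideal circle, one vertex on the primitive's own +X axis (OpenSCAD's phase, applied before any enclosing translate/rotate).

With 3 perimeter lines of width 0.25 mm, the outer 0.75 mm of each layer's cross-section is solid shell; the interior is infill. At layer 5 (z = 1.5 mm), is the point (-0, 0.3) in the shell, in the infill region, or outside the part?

At z = 1.5 mm: the cylinder: section is a regular 6-gon, circumradius r=10.5; the cone at (6, 7.5) contributes a regular 6-gon of circumradius 7.088 (interpolated between r1=7.5 and r2=0.5 at t=0.059); Taking the first minus the rest: starting from the r=10.5 cylinder, the cone at (6, 7.5) partially overlaps it — only the 54.64 mm² overlap (of its 130.54 mm²) is removed, clipping the outline — 1 connected region. Overall, the cross-section is a single solid region. The nearest boundary edge runs (-1.09, 7.50)→(2.46, 1.36); distance from the point to it = 2.66 mm. The point is inside the cross-section and 2.66 mm from the nearest boundary — more than the 0.75 mm shell width (3 × 0.25), so it's in the infill interior.

infill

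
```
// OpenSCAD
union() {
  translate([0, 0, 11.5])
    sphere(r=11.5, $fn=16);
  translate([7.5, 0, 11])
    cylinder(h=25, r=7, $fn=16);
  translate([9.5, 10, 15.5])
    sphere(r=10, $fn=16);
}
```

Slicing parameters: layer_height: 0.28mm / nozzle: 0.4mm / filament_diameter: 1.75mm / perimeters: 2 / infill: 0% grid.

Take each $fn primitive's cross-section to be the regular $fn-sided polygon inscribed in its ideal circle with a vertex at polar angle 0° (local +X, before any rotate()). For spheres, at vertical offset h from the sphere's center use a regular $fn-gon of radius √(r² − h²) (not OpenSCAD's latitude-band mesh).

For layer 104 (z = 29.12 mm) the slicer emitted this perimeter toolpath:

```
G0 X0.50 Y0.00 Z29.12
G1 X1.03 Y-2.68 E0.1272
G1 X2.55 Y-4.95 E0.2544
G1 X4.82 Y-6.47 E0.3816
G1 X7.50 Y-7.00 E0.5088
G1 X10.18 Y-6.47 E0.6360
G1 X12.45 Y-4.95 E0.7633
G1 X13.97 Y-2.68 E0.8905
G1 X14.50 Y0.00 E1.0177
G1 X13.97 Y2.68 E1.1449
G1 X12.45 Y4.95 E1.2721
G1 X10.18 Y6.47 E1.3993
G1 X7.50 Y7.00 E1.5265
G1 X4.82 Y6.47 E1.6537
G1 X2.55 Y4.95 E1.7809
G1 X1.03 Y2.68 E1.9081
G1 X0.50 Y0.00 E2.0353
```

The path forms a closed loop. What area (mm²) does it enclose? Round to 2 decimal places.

150.08 mm²

Apply the shoelace formula to the sequence of (X, Y) vertices; enclosed area = 150.08 mm².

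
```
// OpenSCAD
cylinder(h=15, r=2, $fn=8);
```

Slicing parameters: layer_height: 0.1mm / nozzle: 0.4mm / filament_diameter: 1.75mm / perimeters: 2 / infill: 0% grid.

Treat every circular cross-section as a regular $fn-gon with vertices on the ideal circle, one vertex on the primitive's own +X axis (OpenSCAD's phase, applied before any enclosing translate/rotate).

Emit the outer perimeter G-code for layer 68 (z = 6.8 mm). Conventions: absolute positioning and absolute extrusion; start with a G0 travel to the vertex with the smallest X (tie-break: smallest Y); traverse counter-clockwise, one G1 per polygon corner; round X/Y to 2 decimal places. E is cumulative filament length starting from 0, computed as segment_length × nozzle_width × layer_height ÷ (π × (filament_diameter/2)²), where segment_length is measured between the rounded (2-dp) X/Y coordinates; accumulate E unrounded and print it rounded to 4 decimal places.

At z = 6.8 mm: the r=2 cylinder contributes a regular 8-gon of circumradius 2. The outline is a single polygon with 8 vertices. Extrusion per mm of travel: 0.4 × 0.1 / (π × 0.875²) = 0.016630. Accumulating E over each segment gives final E = 0.2033.

G0 X-2.00 Y0.00 Z6.80
G1 X-1.41 Y-1.41 E0.0254
G1 X0.00 Y-2.00 E0.0508
G1 X1.41 Y-1.41 E0.0763
G1 X2.00 Y0.00 E0.1017
G1 X1.41 Y1.41 E0.1271
G1 X0.00 Y2.00 E0.1525
G1 X-1.41 Y1.41 E0.1779
G1 X-2.00 Y0.00 E0.2033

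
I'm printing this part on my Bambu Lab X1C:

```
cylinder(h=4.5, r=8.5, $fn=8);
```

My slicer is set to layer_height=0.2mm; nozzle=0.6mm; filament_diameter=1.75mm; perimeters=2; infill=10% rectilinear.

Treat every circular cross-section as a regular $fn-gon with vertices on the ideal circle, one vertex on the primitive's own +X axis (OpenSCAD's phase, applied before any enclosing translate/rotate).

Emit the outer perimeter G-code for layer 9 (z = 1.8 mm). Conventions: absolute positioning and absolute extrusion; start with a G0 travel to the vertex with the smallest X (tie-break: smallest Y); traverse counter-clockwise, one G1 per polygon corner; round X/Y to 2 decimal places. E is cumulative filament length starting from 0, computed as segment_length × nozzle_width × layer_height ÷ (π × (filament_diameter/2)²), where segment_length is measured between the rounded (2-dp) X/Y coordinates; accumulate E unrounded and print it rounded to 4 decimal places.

G0 X-8.50 Y0.00 Z1.80
G1 X-6.01 Y-6.01 E0.3246
G1 X0.00 Y-8.50 E0.6491
G1 X6.01 Y-6.01 E0.9737
G1 X8.50 Y0.00 E1.2982
G1 X6.01 Y6.01 E1.6228
G1 X0.00 Y8.50 E1.9473
G1 X-6.01 Y6.01 E2.2719
G1 X-8.50 Y0.00 E2.5964

At z = 1.8 mm: the r=8.5 cylinder gives a regular 8-gon of circumradius 8.5 (constant along its height). The outline is a single polygon with 8 vertices. Extrusion per mm of travel: 0.6 × 0.2 / (π × 0.875²) = 0.049890. Accumulating E over each segment gives final E = 2.5964.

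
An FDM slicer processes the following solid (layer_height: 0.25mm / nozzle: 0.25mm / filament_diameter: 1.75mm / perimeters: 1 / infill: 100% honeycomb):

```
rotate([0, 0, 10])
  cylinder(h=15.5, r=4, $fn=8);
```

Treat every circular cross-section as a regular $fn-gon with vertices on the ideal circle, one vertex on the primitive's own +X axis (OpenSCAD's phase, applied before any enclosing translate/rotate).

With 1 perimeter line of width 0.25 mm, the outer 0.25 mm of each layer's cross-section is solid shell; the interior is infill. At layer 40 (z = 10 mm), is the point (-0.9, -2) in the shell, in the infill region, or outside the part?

infill

At z = 10 mm: the r=4 cylinder gives a regular 8-gon of circumradius 4 (constant along its height); (whole slice rotated 10° about Z — lengths, areas and connectivity unchanged). Overall, the cross-section is a single solid region. Undo the 10° rotation: the query point maps to (-1.234, -1.813) in the un-rotated model frame. The nearest boundary edge runs (-2.83, -2.83)→(-0.00, -4.00); distance from the point to it = 1.55 mm. The point is inside the cross-section and 1.55 mm from the nearest boundary — more than the 0.25 mm shell width (1 × 0.25), so it's in the infill interior.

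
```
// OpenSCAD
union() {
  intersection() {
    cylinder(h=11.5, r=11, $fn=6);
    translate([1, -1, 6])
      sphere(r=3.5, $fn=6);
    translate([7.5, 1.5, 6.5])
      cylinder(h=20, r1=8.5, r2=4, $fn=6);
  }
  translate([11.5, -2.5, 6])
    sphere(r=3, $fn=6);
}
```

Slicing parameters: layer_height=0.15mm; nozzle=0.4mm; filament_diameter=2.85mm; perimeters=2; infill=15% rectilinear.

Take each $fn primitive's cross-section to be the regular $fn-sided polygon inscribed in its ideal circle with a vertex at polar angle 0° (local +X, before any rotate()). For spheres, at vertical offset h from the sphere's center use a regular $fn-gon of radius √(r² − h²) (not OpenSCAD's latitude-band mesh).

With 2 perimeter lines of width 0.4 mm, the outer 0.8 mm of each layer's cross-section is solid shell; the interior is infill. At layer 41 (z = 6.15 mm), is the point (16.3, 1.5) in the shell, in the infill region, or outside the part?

outside

At z = 6.15 mm: the r=11 cylinder contributes a regular 6-gon of circumradius 11; the sphere at (1, -1): section is a regular 6-gon, circumradius = √(r²−h²) = √(3.5²−0.15²) = 3.497; the cone at (7.5, 1.5) is absent (z outside [6.5, 26.5]); After intersecting: at least one operand is absent at this height, so nothing remains; the r=3 sphere at (11.5, -2.5) contributes a regular 6-gon of circumradius √(3²−0.15²) = 2.996; Combining (union): only the r=3 sphere at (11.5, -2.5) is present, so the union is just that shape — 1 connected region. Overall, the cross-section is a single solid region. The nearest boundary edge runs (14.50, -2.50)→(13.00, 0.09); distance from the point to it = 3.56 mm. The point is not inside any of the regions above, so it lies outside the cross-section (3.56 mm from the nearest boundary).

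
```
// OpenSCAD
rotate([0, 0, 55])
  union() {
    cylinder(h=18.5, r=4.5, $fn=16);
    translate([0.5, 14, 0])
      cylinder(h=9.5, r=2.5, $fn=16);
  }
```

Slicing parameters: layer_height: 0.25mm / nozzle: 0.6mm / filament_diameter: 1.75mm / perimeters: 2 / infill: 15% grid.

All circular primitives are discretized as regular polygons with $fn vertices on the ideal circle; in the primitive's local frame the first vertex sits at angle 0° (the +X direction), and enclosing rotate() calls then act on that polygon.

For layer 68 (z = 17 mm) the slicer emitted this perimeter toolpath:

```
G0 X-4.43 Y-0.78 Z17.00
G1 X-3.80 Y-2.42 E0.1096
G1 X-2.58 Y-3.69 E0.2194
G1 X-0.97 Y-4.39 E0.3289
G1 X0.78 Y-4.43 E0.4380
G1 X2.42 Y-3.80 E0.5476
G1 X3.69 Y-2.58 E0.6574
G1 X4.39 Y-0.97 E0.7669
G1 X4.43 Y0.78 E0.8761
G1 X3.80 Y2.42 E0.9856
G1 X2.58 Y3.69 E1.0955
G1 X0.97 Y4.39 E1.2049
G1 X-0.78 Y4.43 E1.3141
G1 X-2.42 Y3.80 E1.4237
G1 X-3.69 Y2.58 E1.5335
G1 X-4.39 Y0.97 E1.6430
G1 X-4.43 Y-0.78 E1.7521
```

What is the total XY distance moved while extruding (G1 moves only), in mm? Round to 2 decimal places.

28.10 mm

Sum the Euclidean lengths of each G1 segment: total = 28.10 mm.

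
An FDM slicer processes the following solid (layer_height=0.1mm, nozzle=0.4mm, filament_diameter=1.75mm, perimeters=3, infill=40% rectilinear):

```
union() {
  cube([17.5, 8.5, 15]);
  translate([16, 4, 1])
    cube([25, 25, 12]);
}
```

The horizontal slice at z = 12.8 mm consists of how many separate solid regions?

At z = 12.8 mm: the 17.5×8.5 cube contributes its full rectangle; the cube at (16, 4) is present — its section is the full 25×25 rectangle; Merging all regions: the regions partially overlap (shared area 6.75 mm²), so overlapping operands fuse into one piece — 1 connected region. The result has 1 disconnected region.

1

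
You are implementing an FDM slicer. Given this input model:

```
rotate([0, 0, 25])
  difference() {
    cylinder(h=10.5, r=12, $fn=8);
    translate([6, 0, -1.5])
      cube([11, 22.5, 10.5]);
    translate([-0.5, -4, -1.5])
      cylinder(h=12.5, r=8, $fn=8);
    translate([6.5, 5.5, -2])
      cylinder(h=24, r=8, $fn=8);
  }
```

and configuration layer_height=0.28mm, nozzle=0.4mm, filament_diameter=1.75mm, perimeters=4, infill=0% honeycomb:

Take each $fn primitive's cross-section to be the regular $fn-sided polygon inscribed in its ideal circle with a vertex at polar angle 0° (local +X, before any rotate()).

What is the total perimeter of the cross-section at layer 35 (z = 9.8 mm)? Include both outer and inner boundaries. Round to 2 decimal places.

At z = 9.8 mm: the r=12 cylinder gives a regular 8-gon of circumradius 12 (constant along its height) (perimeter = 2·8·12.000·sin(180°/8) = 73.48 mm); the cube at (6, 0) is not intersected at this z (z outside [-1.5, 9]); the r=8 cylinder at (-0.5, -4) contributes a regular 8-gon of circumradius 8 (perimeter = 2·8·8.000·sin(180°/8) = 48.98 mm); the r=8 cylinder at (6.5, 5.5) contributes a regular 8-gon of circumradius 8 (perimeter = 2·8·8.000·sin(180°/8) = 48.98 mm); Subtracting the remaining from the first: starting from the r=12 cylinder, the r=8 cylinder at (-0.5, -4) partially overlaps it — only the 179.81 mm² overlap (of its 181.02 mm²) is removed, clipping the outline; the r=8 cylinder at (6.5, 5.5) partially overlaps it — only the 98.06 mm² overlap (of its 181.02 mm²) is removed, clipping the outline — boundary = 95.38 mm; (rotated 25° about Z; rotation is an isometry so areas/perimeters/island counts are preserved). Overall, the cross-section has 2 separate islands. Total boundary length (outer) = 95.38 mm.

95.38 mm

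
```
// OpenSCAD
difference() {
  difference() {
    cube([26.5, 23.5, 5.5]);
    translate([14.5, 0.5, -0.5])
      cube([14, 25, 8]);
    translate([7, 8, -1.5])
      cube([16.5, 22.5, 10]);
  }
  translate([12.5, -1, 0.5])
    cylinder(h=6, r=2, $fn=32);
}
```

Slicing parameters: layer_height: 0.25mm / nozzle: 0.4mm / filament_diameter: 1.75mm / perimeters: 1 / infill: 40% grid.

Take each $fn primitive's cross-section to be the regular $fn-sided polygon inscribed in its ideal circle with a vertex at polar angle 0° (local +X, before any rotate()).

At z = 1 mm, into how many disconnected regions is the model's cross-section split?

At z = 1 mm: the cube (footprint 26.5×23.5) is included at this height; the 14×25 cube at (14.5, 0.5) contributes its full rectangle; the 16.5×22.5 cube at (7, 8) contributes its full rectangle; Subtracting the remaining from the first: starting from the 26.5×23.5 cube, the 14×25 cube at (14.5, 0.5) partially overlaps it — only the 276.00 mm² overlap (of its 350.00 mm²) is removed, clipping the outline; the 16.5×22.5 cube at (7, 8) partially overlaps it — only the 116.25 mm² overlap (of its 371.25 mm²) is removed, clipping the outline — 1 connected region; the cylinder at (12.5, -1): section is a regular 32-gon, circumradius r=2; Taking the first minus the rest: starting from that combined region, the r=2 cylinder at (12.5, -1) partially overlaps it — only the 2.43 mm² overlap (of its 12.49 mm²) is removed, clipping the outline — 1 connected region. The result has 1 disconnected region.

1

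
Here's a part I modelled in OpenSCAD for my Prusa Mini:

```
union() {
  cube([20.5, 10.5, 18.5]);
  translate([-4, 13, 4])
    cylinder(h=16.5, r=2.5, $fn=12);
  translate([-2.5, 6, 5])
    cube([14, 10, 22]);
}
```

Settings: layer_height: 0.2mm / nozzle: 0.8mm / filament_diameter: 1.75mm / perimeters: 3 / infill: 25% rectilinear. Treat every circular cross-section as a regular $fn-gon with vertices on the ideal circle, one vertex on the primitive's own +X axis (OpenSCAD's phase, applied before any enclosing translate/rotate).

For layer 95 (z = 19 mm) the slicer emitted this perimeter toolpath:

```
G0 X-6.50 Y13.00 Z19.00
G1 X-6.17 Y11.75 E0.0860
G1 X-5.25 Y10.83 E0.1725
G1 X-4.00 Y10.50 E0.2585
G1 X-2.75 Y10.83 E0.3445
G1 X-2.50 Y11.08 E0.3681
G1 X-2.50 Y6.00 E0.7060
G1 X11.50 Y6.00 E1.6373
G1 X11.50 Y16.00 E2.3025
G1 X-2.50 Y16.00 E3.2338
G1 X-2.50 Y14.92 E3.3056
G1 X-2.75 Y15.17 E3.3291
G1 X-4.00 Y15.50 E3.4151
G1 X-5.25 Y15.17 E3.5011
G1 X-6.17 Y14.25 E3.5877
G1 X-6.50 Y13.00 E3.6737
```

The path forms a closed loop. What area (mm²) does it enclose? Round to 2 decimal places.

156.26 mm²

Apply the shoelace formula to the sequence of (X, Y) vertices; enclosed area = 156.26 mm².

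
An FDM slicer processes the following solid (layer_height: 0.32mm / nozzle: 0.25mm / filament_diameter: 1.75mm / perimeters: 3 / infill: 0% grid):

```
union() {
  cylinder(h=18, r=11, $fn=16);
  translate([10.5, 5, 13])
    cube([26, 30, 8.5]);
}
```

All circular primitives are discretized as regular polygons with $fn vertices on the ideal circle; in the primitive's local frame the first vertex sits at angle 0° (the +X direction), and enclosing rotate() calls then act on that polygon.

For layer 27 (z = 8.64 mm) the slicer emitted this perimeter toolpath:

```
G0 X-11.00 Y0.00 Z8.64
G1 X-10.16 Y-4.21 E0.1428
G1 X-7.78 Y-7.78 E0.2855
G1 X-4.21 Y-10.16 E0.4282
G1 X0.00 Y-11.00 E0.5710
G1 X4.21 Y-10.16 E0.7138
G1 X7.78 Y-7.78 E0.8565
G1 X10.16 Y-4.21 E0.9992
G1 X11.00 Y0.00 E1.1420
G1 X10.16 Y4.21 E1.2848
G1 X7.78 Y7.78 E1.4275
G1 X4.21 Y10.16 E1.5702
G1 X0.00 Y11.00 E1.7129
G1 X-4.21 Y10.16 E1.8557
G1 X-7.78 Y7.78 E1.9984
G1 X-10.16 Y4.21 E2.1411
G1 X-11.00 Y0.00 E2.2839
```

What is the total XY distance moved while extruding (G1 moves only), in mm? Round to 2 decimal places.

68.67 mm

Sum the Euclidean lengths of each G1 segment: total = 68.67 mm.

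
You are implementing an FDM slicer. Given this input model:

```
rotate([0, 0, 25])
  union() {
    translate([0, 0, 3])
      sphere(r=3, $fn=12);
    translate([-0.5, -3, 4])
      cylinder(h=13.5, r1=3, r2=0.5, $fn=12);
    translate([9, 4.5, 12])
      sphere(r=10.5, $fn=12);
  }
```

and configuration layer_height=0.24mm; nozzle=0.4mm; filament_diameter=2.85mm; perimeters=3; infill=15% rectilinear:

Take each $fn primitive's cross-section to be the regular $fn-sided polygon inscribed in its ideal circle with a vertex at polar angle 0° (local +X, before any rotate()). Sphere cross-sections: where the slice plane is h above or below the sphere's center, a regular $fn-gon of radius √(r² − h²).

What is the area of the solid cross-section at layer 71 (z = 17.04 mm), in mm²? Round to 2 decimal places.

At z = 17.04 mm: the sphere is not intersected at this z (|z−center|=14.040 > r=3); the cone at (-0.5, -3) contributes a regular 12-gon of circumradius 0.585 (interpolated between r1=3 and r2=0.5 at t=0.966) (area = (12/2)·0.585²·sin(360°/12) = 1.03 mm²); the r=10.5 sphere at (9, 4.5) slices to a regular 12-gon of circumradius 9.211 (√(r²−h²) with h=5.04 from center) (area = (12/2)·9.211²·sin(360°/12) = 254.55 mm²); Combining (union): the 2 present regions are separate (no shared area or edge), so areas and boundary lengths simply add and each stays a separate island — area = 255.57 mm²; (rotated 25° about Z; rotation is an isometry so areas/perimeters/island counts are preserved). Overall, the cross-section has 2 separate islands. Net area = 255.57 mm².

255.57 mm²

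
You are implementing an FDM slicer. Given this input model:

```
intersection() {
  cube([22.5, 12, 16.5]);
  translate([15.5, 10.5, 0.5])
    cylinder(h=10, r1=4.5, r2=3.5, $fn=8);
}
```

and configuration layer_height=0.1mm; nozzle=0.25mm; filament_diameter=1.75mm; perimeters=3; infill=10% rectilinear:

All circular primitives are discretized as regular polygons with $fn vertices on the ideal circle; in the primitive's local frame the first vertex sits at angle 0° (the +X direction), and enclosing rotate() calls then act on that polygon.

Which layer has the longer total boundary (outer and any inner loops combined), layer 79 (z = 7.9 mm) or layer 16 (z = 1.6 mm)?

Layer 79 (z = 7.9): the cube is present — its section is the full 22.5×12 rectangle (perimeter 69.00 mm); the cone at (15.5, 10.5): at t=0.740 of its height the radius interpolates to r₁+(r₂−r₁)t = 3.760, giving a regular 8-gon of that circumradius (perimeter = 2·8·3.760·sin(180°/8) = 23.02 mm); After intersecting: the cone at (15.5, 10.5) partially overlaps the 22.5×12 cube; clipping to the common part keeps 30.34 mm² — boundary = 21.04 mm. So its perimeter = 21.04 mm. Layer 16 (z = 1.6): the cube is present — its section is the full 22.5×12 rectangle (perimeter 69.00 mm); the cone at (15.5, 10.5) (r1=4.5→r2=3.5) has section circumradius 4.390 here — a regular 8-gon (perimeter = 2·8·4.390·sin(180°/8) = 26.88 mm); After intersecting: the cone at (15.5, 10.5) partially overlaps the 22.5×12 cube; clipping to the common part keeps 39.49 mm² — boundary = 24.22 mm. So its perimeter = 24.22 mm. Layer 16 is larger (24.22 vs 21.04 mm).

layer 16 (z = 1.6 mm)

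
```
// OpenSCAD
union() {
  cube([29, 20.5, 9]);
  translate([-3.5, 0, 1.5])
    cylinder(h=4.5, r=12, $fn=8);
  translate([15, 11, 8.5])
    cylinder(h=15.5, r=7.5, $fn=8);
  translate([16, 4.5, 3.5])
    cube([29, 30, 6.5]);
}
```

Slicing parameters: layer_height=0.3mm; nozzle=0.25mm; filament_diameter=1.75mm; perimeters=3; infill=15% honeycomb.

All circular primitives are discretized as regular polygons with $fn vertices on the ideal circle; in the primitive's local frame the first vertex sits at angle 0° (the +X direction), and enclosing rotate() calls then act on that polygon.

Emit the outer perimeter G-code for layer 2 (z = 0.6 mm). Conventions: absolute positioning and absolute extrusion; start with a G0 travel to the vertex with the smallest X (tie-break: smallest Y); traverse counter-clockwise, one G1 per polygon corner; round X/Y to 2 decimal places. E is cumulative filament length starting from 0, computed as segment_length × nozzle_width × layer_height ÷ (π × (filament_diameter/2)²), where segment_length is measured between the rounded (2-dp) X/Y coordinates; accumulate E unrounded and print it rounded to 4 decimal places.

At z = 0.6 mm: the cube is present — its section is the full 29×20.5 rectangle; the cylinder at (-3.5, 0) is not intersected at this z (z outside [1.5, 6]); the cylinder at (15, 11) does not reach this height (z outside [8.5, 24]); the cube at (16, 4.5) does not reach this height (z outside [3.5, 10]); Merging all regions: only the 29×20.5 cube is present, so the union is just that shape — 1 connected region. The outline is a single polygon with 4 vertices. Extrusion per mm of travel: 0.25 × 0.3 / (π × 0.875²) = 0.031181. Accumulating E over each segment gives final E = 3.0870.

G0 X0.00 Y0.00 Z0.60
G1 X29.00 Y0.00 E0.9043
G1 X29.00 Y20.50 E1.5435
G1 X0.00 Y20.50 E2.4477
G1 X0.00 Y0.00 E3.0870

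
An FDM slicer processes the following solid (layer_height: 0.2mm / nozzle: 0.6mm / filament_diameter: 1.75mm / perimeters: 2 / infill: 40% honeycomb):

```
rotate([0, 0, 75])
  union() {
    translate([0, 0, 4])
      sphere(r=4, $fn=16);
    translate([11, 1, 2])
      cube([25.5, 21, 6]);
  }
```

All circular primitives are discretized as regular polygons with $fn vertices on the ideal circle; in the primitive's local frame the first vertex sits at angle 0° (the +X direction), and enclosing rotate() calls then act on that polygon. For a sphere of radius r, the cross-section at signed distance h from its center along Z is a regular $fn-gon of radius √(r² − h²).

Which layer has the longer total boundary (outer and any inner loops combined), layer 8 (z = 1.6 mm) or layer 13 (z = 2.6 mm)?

Layer 8 (z = 1.6): the r=4 sphere slices to a regular 16-gon of circumradius 3.200 (√(r²−h²) with h=2.4 from center) (perimeter = 2·16·3.200·sin(180°/16) = 19.98 mm); the cube at (11, 1) does not reach this height (z outside [2, 8]); Merging all regions: only the r=4 sphere is present, so the union is just that shape — boundary = 19.98 mm; (rotated 75° about Z; rotation is an isometry so areas/perimeters/island counts are preserved). So its perimeter = 19.98 mm. Layer 13 (z = 2.6): the sphere: section is a regular 16-gon, circumradius = √(r²−h²) = √(4²−1.4²) = 3.747 (perimeter = 2·16·3.747·sin(180°/16) = 23.39 mm); the 25.5×21 cube at (11, 1) contributes its full rectangle (perimeter 93.00 mm); Merging all regions: the 2 present regions are separate (no shared area or edge), so areas and boundary lengths simply add and each stays a separate island — boundary = 116.39 mm; (whole slice rotated 75° about Z — lengths, areas and connectivity unchanged). So its perimeter = 116.39 mm. Layer 13 is larger (116.39 vs 19.98 mm).

layer 13 (z = 2.6 mm)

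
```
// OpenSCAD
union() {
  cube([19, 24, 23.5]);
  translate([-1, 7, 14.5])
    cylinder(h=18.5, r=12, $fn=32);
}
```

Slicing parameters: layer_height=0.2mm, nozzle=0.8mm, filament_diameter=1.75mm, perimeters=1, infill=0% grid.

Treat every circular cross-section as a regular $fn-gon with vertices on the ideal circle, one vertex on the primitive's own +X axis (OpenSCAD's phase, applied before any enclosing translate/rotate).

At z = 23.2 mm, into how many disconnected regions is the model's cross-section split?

1

At z = 23.2 mm: the cube is present — its section is the full 19×24 rectangle; the r=12 cylinder at (-1, 7) gives a regular 32-gon of circumradius 12 (constant along its height); Taking the union: the regions partially overlap (shared area 172.10 mm²), so overlapping operands fuse into one piece — 1 connected region. The result has 1 disconnected region.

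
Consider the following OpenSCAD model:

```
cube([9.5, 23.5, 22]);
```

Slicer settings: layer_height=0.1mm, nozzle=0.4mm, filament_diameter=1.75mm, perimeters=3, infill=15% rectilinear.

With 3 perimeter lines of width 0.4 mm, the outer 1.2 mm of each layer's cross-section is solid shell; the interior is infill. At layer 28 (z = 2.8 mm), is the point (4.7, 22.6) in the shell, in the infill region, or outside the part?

At z = 2.8 mm: the 9.5×23.5 cube contributes its full rectangle. Overall, the cross-section is a single solid region. The nearest boundary edge runs (9.50, 23.50)→(0.00, 23.50); distance from the point to it = 0.90 mm. The point is inside the cross-section, 0.90 mm from the nearest boundary — within the 1.2 mm shell band (3 × 0.4).

shell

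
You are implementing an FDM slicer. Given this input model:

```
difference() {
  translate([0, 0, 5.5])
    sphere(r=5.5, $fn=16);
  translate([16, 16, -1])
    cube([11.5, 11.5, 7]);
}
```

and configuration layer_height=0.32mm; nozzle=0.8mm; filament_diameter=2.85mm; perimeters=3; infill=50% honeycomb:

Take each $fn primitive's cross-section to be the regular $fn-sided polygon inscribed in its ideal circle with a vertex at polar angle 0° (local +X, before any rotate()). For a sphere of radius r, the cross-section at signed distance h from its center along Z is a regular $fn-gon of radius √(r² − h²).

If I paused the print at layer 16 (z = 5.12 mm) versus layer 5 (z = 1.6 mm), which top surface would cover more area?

Layer 16 (z = 5.12): the sphere: section is a regular 16-gon, circumradius = √(r²−h²) = √(5.5²−0.38²) = 5.487 (area = (16/2)·5.487²·sin(360°/16) = 92.17 mm²); the cube at (16, 16) is present — its section is the full 11.5×11.5 rectangle (area 132.25 mm²); Subtracting the remaining from the first: starting from the r=5.5 sphere (92.17 mm²), the 11.5×11.5 cube at (16, 16) misses the remaining region (no effect) — area = 92.17 mm². So its area = 92.17 mm². Layer 5 (z = 1.6): the r=5.5 sphere contributes a regular 16-gon of circumradius √(5.5²−3.9²) = 3.878 (area = (16/2)·3.878²·sin(360°/16) = 46.04 mm²); the cube at (16, 16) is present — its section is the full 11.5×11.5 rectangle (area 132.25 mm²); After the difference (first − rest): starting from the r=5.5 sphere (46.04 mm²), the 11.5×11.5 cube at (16, 16) misses the remaining region (no effect) — area = 46.04 mm². So its area = 46.04 mm². Layer 16 is larger (92.17 vs 46.04 mm²).

layer 16 (z = 5.12 mm)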